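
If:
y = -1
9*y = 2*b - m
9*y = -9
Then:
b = m/2 - 9/2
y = -1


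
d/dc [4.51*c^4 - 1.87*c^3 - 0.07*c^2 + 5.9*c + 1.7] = 18.04*c^3 - 5.61*c^2 - 0.14*c + 5.9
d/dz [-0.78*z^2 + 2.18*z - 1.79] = 2.18 - 1.56*z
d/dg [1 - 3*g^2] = -6*g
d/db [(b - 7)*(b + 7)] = 2*b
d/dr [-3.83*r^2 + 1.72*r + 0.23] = 1.72 - 7.66*r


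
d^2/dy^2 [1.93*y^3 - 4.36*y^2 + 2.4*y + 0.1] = 11.58*y - 8.72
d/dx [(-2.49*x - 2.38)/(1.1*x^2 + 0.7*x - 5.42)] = (2.739*x^2 + 5.236*x + 15.1618)/(1.21*x^4 + 1.54*x^3 - 11.434*x^2 - 7.588*x + 29.3764)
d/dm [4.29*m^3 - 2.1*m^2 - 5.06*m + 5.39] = 12.87*m^2 - 4.2*m - 5.06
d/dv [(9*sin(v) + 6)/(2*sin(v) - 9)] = -93*cos(v)/(2*sin(v) - 9)^2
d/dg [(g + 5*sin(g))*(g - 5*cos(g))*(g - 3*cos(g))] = (g + 5*sin(g))*(g - 5*cos(g))*(3*sin(g) + 1) + (g + 5*sin(g))*(g - 3*cos(g))*(5*sin(g) + 1) + (g - 5*cos(g))*(g - 3*cos(g))*(5*cos(g) + 1)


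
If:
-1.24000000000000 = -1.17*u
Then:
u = 1.06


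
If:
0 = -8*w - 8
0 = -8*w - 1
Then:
No Solution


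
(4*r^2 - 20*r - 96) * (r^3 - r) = 4*r^5 - 20*r^4 - 100*r^3 + 20*r^2 + 96*r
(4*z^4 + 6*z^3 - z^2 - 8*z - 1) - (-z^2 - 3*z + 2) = 4*z^4 + 6*z^3 - 5*z - 3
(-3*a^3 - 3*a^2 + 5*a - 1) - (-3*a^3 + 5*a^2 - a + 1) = -8*a^2 + 6*a - 2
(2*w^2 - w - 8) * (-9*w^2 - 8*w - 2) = -18*w^4 - 7*w^3 + 76*w^2 + 66*w + 16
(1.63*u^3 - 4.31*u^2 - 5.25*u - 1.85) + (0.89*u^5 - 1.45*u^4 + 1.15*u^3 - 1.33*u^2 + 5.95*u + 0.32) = 0.89*u^5 - 1.45*u^4 + 2.78*u^3 - 5.64*u^2 + 0.7*u - 1.53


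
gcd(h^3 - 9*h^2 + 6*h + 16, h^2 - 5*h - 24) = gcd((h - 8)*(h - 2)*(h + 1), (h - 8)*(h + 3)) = h - 8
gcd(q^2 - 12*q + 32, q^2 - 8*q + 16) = q - 4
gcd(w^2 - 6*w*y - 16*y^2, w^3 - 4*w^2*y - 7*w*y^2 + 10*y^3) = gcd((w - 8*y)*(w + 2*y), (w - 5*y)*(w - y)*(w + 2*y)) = w + 2*y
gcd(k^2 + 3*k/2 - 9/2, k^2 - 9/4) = k - 3/2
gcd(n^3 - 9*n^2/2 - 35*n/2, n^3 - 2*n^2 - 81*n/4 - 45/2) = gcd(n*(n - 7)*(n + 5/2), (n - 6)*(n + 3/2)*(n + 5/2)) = n + 5/2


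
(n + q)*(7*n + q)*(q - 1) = 7*n^2*q - 7*n^2 + 8*n*q^2 - 8*n*q + q^3 - q^2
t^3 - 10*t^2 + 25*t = t*(t - 5)^2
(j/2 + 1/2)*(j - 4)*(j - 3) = j^3/2 - 3*j^2 + 5*j/2 + 6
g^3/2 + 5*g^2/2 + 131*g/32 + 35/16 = (g/2 + 1)*(g + 5/4)*(g + 7/4)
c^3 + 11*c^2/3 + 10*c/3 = c*(c + 5/3)*(c + 2)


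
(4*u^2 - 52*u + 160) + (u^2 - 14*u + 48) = 5*u^2 - 66*u + 208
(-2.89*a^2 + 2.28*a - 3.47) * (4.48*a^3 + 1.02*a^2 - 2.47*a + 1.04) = -12.9472*a^5 + 7.2666*a^4 - 6.0817*a^3 - 12.1766*a^2 + 10.9421*a - 3.6088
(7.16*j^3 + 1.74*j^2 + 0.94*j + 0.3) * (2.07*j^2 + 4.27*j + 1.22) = 14.8212*j^5 + 34.175*j^4 + 18.1108*j^3 + 6.7576*j^2 + 2.4278*j + 0.366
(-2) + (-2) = -4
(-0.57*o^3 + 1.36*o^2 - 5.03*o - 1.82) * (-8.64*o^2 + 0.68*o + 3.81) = 4.9248*o^5 - 12.138*o^4 + 42.2123*o^3 + 17.486*o^2 - 20.4019*o - 6.9342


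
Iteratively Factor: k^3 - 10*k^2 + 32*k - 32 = (k - 4)*(k^2 - 6*k + 8) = (k - 4)^2*(k - 2)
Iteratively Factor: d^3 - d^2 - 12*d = (d)*(d^2 - d - 12) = d*(d - 4)*(d + 3)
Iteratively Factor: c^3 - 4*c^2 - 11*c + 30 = (c + 3)*(c^2 - 7*c + 10) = (c - 2)*(c + 3)*(c - 5)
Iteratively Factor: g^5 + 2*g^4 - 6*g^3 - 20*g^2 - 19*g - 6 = (g - 3)*(g^4 + 5*g^3 + 9*g^2 + 7*g + 2) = (g - 3)*(g + 1)*(g^3 + 4*g^2 + 5*g + 2) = (g - 3)*(g + 1)*(g + 2)*(g^2 + 2*g + 1) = (g - 3)*(g + 1)^2*(g + 2)*(g + 1)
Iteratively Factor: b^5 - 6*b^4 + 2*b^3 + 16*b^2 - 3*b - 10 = (b + 1)*(b^4 - 7*b^3 + 9*b^2 + 7*b - 10) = (b - 1)*(b + 1)*(b^3 - 6*b^2 + 3*b + 10) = (b - 2)*(b - 1)*(b + 1)*(b^2 - 4*b - 5) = (b - 5)*(b - 2)*(b - 1)*(b + 1)*(b + 1)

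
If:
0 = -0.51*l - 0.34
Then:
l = -0.67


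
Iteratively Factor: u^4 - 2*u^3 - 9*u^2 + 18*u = (u)*(u^3 - 2*u^2 - 9*u + 18) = u*(u + 3)*(u^2 - 5*u + 6) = u*(u - 3)*(u + 3)*(u - 2)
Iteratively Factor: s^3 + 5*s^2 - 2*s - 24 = (s + 4)*(s^2 + s - 6) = (s + 3)*(s + 4)*(s - 2)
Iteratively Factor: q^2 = (q)*(q)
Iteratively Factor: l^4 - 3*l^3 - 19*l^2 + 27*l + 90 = (l + 2)*(l^3 - 5*l^2 - 9*l + 45) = (l - 3)*(l + 2)*(l^2 - 2*l - 15) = (l - 3)*(l + 2)*(l + 3)*(l - 5)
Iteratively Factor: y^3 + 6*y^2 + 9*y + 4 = (y + 4)*(y^2 + 2*y + 1) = (y + 1)*(y + 4)*(y + 1)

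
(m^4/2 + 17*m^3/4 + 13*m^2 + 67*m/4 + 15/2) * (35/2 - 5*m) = -5*m^5/2 - 25*m^4/2 + 75*m^3/8 + 575*m^2/4 + 2045*m/8 + 525/4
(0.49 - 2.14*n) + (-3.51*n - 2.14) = -5.65*n - 1.65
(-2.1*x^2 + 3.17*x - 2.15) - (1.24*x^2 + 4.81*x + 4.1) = -3.34*x^2 - 1.64*x - 6.25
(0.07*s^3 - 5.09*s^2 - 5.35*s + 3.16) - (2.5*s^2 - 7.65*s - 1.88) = 0.07*s^3 - 7.59*s^2 + 2.3*s + 5.04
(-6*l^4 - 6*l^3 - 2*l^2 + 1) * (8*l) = -48*l^5 - 48*l^4 - 16*l^3 + 8*l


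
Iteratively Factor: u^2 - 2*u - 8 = (u - 4)*(u + 2)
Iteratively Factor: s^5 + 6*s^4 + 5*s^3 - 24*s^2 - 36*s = (s + 2)*(s^4 + 4*s^3 - 3*s^2 - 18*s) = (s + 2)*(s + 3)*(s^3 + s^2 - 6*s) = (s - 2)*(s + 2)*(s + 3)*(s^2 + 3*s) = (s - 2)*(s + 2)*(s + 3)^2*(s)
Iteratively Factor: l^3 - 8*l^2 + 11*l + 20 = (l - 5)*(l^2 - 3*l - 4) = (l - 5)*(l + 1)*(l - 4)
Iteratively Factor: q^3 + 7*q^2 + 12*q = (q)*(q^2 + 7*q + 12) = q*(q + 3)*(q + 4)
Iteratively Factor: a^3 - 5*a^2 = (a - 5)*(a^2) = a*(a - 5)*(a)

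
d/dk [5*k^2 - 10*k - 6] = 10*k - 10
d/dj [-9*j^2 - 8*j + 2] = -18*j - 8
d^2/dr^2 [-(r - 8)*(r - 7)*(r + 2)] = 26 - 6*r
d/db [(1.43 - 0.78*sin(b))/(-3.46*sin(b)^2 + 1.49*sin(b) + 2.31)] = (-2.6988*sin(b)^2 + 9.8956*sin(b) - 3.9325)*cos(b)/(11.9716*sin(b)^4 - 10.3108*sin(b)^3 - 13.7651*sin(b)^2 + 6.8838*sin(b) + 5.3361)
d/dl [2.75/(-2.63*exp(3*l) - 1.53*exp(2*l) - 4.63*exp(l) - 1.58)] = (21.6975*exp(2*l) + 8.415*exp(l) + 12.7325)*exp(l)/(2.63*exp(3*l) + 1.53*exp(2*l) + 4.63*exp(l) + 1.58)^2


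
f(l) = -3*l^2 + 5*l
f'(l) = 5 - 6*l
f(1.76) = -0.49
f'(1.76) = -5.56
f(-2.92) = -40.18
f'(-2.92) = 22.52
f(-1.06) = -8.67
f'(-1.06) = 11.36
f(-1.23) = -10.69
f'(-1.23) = 12.38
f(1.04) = 1.96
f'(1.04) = -1.24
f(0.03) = 0.15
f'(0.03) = 4.82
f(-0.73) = -5.25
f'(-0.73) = 9.38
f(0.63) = 1.96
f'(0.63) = 1.22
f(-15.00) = -750.00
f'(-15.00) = 95.00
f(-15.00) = -750.00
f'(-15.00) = 95.00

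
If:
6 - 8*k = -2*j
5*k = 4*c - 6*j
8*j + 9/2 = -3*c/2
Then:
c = -3/49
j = -27/49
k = 30/49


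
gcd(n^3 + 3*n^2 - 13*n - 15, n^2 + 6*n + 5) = n^2 + 6*n + 5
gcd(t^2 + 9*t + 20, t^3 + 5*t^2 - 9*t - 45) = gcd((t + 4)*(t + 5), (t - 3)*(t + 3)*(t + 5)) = t + 5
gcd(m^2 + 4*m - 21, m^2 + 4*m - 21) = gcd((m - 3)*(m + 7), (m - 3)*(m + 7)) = m^2 + 4*m - 21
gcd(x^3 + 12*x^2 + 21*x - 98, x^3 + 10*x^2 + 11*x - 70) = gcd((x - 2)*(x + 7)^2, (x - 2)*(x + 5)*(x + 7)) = x^2 + 5*x - 14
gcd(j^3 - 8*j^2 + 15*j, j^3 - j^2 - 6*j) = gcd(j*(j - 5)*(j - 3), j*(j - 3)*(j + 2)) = j^2 - 3*j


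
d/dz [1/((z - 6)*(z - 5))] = (11 - 2*z)/(z^4 - 22*z^3 + 181*z^2 - 660*z + 900)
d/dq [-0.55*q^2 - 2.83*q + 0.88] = -1.1*q - 2.83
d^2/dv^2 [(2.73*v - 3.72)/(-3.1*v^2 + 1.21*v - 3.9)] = (-(2.73*v - 3.72)*(6.2*v - 1.21)*(12.4*v - 2.42) + (50.778*v - 29.6706)*(3.1*v^2 - 1.21*v + 3.9))/(3.1*v^2 - 1.21*v + 3.9)^3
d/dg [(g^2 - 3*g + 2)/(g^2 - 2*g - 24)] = (g^2 - 52*g + 76)/(g^4 - 4*g^3 - 44*g^2 + 96*g + 576)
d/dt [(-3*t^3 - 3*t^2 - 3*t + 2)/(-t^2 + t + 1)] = (3*t^4 - 6*t^3 - 15*t^2 - 2*t - 5)/(t^4 - 2*t^3 - t^2 + 2*t + 1)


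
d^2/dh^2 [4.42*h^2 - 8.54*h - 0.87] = 8.84000000000000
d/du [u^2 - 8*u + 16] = 2*u - 8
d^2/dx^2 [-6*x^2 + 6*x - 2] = -12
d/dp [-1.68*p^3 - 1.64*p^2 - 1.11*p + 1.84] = -5.04*p^2 - 3.28*p - 1.11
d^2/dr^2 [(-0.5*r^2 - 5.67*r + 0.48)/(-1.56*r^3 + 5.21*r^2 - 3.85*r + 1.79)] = (2.43359999999999*r^6 + 82.791072*r^5 - 308.536488*r^4 + 341.731322*r^3 + 66.5449080000001*r^2 - 267.54075*r + 76.076974)/(3.796416*r^9 - 38.037168*r^8 + 155.142468*r^7 - 342.236753*r^6 + 470.174079*r^5 - 441.943932*r^4 + 287.490103*r^3 - 129.676908*r^2 + 37.007355*r - 5.735339)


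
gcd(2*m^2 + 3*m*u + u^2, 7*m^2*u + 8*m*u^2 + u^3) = m + u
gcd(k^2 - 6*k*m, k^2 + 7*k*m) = k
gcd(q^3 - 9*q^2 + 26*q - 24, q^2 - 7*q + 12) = q^2 - 7*q + 12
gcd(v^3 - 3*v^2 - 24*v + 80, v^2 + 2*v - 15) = v + 5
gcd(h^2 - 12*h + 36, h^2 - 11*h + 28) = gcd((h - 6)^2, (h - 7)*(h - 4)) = 1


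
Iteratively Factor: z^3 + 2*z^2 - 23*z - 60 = (z + 3)*(z^2 - z - 20) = (z + 3)*(z + 4)*(z - 5)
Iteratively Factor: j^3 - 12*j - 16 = (j + 2)*(j^2 - 2*j - 8) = (j + 2)^2*(j - 4)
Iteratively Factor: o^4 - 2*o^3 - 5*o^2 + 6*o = (o)*(o^3 - 2*o^2 - 5*o + 6) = o*(o + 2)*(o^2 - 4*o + 3) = o*(o - 3)*(o + 2)*(o - 1)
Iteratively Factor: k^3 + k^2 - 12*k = (k)*(k^2 + k - 12) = k*(k + 4)*(k - 3)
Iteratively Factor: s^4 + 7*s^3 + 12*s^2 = (s + 3)*(s^3 + 4*s^2) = (s + 3)*(s + 4)*(s^2) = s*(s + 3)*(s + 4)*(s)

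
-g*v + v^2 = v*(-g + v)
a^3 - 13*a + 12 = (a - 3)*(a - 1)*(a + 4)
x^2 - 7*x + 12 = (x - 4)*(x - 3)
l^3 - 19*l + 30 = (l - 3)*(l - 2)*(l + 5)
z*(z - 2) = z^2 - 2*z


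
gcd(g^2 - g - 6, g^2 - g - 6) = g^2 - g - 6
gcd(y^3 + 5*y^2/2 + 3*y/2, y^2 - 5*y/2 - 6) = y + 3/2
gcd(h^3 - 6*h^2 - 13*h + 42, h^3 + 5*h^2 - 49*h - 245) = h - 7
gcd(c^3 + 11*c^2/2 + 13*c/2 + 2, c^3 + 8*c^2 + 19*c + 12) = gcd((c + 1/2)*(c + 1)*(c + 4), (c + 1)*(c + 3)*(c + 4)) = c^2 + 5*c + 4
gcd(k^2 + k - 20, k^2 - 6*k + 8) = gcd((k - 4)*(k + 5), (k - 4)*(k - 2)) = k - 4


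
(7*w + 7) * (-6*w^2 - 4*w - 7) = -42*w^3 - 70*w^2 - 77*w - 49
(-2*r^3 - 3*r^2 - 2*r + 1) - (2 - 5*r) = -2*r^3 - 3*r^2 + 3*r - 1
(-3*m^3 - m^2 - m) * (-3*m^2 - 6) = 9*m^5 + 3*m^4 + 21*m^3 + 6*m^2 + 6*m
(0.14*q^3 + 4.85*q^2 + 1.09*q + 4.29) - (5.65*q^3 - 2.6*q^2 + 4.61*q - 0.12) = -5.51*q^3 + 7.45*q^2 - 3.52*q + 4.41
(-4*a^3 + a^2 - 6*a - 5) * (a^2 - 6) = -4*a^5 + a^4 + 18*a^3 - 11*a^2 + 36*a + 30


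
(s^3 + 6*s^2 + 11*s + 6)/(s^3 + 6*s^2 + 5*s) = (s^2 + 5*s + 6)/(s*(s + 5))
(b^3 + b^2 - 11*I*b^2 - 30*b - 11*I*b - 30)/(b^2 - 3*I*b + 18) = (b^2 + b*(1 - 5*I) - 5*I)/(b + 3*I)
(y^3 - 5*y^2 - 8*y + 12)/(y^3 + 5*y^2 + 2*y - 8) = (y - 6)/(y + 4)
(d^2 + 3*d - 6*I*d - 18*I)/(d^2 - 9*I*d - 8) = (d^2 + d*(3 - 6*I) - 18*I)/(d^2 - 9*I*d - 8)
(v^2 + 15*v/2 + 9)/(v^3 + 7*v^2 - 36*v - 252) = (v + 3/2)/(v^2 + v - 42)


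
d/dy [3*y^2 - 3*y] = 6*y - 3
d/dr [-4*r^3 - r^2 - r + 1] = -12*r^2 - 2*r - 1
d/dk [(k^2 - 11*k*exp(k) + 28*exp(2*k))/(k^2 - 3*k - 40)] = (-(2*k - 3)*(k^2 - 11*k*exp(k) + 28*exp(2*k)) + (-k^2 + 3*k + 40)*(11*k*exp(k) - 2*k - 56*exp(2*k) + 11*exp(k)))/(-k^2 + 3*k + 40)^2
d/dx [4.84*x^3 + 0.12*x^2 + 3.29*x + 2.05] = 14.52*x^2 + 0.24*x + 3.29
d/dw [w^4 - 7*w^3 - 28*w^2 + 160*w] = 4*w^3 - 21*w^2 - 56*w + 160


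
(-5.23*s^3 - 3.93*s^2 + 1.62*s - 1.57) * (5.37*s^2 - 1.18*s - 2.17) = -28.0851*s^5 - 14.9327*s^4 + 24.6859*s^3 - 1.8144*s^2 - 1.6628*s + 3.4069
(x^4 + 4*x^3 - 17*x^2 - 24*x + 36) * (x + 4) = x^5 + 8*x^4 - x^3 - 92*x^2 - 60*x + 144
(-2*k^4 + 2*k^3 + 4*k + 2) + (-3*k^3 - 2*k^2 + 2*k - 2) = -2*k^4 - k^3 - 2*k^2 + 6*k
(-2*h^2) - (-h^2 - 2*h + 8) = -h^2 + 2*h - 8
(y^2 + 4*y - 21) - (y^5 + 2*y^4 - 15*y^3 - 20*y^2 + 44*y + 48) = -y^5 - 2*y^4 + 15*y^3 + 21*y^2 - 40*y - 69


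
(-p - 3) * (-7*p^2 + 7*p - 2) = 7*p^3 + 14*p^2 - 19*p + 6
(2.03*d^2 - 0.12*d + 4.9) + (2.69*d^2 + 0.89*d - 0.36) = 4.72*d^2 + 0.77*d + 4.54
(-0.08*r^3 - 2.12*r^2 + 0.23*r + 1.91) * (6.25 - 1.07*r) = 0.0856*r^4 + 1.7684*r^3 - 13.4961*r^2 - 0.6062*r + 11.9375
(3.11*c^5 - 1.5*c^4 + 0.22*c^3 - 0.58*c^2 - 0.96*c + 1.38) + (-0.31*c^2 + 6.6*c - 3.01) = 3.11*c^5 - 1.5*c^4 + 0.22*c^3 - 0.89*c^2 + 5.64*c - 1.63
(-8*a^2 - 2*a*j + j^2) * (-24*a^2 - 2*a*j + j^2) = 192*a^4 + 64*a^3*j - 28*a^2*j^2 - 4*a*j^3 + j^4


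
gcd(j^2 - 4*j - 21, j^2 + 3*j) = j + 3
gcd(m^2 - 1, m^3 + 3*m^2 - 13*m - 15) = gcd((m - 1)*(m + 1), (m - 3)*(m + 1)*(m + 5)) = m + 1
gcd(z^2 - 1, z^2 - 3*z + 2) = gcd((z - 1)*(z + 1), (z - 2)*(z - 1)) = z - 1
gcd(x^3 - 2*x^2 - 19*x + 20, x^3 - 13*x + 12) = x^2 + 3*x - 4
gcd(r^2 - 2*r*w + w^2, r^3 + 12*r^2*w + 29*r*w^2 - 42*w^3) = r - w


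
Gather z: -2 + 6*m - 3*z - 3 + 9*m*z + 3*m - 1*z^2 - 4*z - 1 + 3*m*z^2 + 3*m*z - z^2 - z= 9*m + z^2*(3*m - 2) + z*(12*m - 8) - 6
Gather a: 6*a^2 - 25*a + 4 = 6*a^2 - 25*a + 4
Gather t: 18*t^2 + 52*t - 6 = 18*t^2 + 52*t - 6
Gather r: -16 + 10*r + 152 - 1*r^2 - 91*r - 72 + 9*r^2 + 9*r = 8*r^2 - 72*r + 64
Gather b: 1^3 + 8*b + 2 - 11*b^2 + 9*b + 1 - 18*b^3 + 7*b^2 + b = -18*b^3 - 4*b^2 + 18*b + 4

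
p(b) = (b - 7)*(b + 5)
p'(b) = 2*b - 2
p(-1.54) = -29.55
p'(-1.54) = -5.08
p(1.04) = -36.00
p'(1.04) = 0.08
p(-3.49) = -15.84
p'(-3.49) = -8.98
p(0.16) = -35.29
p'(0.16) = -1.68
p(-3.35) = -17.08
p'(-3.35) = -8.70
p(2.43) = -33.96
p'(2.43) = 2.86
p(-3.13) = -18.94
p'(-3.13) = -8.26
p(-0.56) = -33.57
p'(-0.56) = -3.12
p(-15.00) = 220.00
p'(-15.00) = -32.00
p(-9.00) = 64.00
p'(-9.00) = -20.00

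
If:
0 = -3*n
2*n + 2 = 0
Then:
No Solution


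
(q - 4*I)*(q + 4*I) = q^2 + 16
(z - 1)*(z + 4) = z^2 + 3*z - 4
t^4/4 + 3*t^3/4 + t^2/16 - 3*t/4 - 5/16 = (t/2 + 1/4)*(t/2 + 1/2)*(t - 1)*(t + 5/2)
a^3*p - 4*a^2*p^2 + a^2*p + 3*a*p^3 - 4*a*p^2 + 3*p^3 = (a - 3*p)*(a - p)*(a*p + p)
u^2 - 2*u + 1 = (u - 1)^2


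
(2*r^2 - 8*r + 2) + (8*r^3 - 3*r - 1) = 8*r^3 + 2*r^2 - 11*r + 1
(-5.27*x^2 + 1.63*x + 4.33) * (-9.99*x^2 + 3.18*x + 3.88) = 52.6473*x^4 - 33.0423*x^3 - 58.5209*x^2 + 20.0938*x + 16.8004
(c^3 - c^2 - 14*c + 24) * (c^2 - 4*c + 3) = c^5 - 5*c^4 - 7*c^3 + 77*c^2 - 138*c + 72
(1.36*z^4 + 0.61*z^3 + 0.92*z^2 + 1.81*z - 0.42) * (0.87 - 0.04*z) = -0.0544*z^5 + 1.1588*z^4 + 0.4939*z^3 + 0.728*z^2 + 1.5915*z - 0.3654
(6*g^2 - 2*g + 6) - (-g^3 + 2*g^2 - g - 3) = g^3 + 4*g^2 - g + 9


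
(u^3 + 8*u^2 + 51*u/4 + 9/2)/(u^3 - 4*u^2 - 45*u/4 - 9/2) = (u + 6)/(u - 6)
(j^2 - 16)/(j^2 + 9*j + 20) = (j - 4)/(j + 5)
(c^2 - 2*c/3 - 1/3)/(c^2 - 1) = (c + 1/3)/(c + 1)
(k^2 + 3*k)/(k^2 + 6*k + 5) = k*(k + 3)/(k^2 + 6*k + 5)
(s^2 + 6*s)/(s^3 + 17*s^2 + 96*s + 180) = s/(s^2 + 11*s + 30)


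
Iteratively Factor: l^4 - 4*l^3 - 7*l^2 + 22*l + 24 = (l + 2)*(l^3 - 6*l^2 + 5*l + 12) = (l - 4)*(l + 2)*(l^2 - 2*l - 3) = (l - 4)*(l + 1)*(l + 2)*(l - 3)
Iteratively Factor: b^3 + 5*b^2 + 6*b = (b)*(b^2 + 5*b + 6) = b*(b + 3)*(b + 2)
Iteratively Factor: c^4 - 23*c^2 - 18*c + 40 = (c + 4)*(c^3 - 4*c^2 - 7*c + 10) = (c + 2)*(c + 4)*(c^2 - 6*c + 5) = (c - 5)*(c + 2)*(c + 4)*(c - 1)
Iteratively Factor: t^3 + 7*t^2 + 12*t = (t + 3)*(t^2 + 4*t) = t*(t + 3)*(t + 4)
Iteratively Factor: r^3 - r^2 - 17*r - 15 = (r - 5)*(r^2 + 4*r + 3) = (r - 5)*(r + 1)*(r + 3)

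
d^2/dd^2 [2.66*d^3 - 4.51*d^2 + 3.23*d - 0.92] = 15.96*d - 9.02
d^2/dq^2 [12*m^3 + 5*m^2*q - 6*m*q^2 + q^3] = -12*m + 6*q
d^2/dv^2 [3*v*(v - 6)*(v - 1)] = 18*v - 42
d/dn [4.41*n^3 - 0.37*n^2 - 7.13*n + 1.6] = 13.23*n^2 - 0.74*n - 7.13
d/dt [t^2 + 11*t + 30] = 2*t + 11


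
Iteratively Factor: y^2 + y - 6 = (y - 2)*(y + 3)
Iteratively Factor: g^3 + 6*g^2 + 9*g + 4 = (g + 1)*(g^2 + 5*g + 4) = (g + 1)^2*(g + 4)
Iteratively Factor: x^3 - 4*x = (x + 2)*(x^2 - 2*x) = (x - 2)*(x + 2)*(x)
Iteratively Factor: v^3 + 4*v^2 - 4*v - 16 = (v + 4)*(v^2 - 4) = (v + 2)*(v + 4)*(v - 2)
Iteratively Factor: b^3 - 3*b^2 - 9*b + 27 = (b + 3)*(b^2 - 6*b + 9) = (b - 3)*(b + 3)*(b - 3)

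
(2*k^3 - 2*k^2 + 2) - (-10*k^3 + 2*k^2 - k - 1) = 12*k^3 - 4*k^2 + k + 3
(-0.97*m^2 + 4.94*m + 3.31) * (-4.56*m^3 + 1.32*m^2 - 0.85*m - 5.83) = 4.4232*m^5 - 23.8068*m^4 - 7.7483*m^3 + 5.8253*m^2 - 31.6137*m - 19.2973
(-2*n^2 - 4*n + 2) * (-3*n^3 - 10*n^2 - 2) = 6*n^5 + 32*n^4 + 34*n^3 - 16*n^2 + 8*n - 4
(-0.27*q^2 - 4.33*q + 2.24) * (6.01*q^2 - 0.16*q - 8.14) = -1.6227*q^4 - 25.9801*q^3 + 16.353*q^2 + 34.8878*q - 18.2336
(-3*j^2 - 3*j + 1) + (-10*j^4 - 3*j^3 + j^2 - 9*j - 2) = -10*j^4 - 3*j^3 - 2*j^2 - 12*j - 1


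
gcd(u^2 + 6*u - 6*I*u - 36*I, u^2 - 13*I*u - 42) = u - 6*I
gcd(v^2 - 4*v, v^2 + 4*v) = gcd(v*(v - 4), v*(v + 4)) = v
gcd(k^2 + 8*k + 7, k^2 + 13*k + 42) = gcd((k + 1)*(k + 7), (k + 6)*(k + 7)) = k + 7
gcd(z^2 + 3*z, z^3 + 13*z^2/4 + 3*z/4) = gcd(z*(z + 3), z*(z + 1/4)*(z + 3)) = z^2 + 3*z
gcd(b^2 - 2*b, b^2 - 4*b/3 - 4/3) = b - 2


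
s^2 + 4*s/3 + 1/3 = (s + 1/3)*(s + 1)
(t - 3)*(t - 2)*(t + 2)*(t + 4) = t^4 + t^3 - 16*t^2 - 4*t + 48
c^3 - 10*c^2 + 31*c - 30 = (c - 5)*(c - 3)*(c - 2)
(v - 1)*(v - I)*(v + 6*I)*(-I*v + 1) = -I*v^4 + 6*v^3 + I*v^3 - 6*v^2 - I*v^2 + 6*v + I*v - 6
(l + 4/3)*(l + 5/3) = l^2 + 3*l + 20/9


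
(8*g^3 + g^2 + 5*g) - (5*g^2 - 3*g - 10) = 8*g^3 - 4*g^2 + 8*g + 10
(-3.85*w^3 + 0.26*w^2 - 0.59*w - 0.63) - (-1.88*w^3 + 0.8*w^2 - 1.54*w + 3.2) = -1.97*w^3 - 0.54*w^2 + 0.95*w - 3.83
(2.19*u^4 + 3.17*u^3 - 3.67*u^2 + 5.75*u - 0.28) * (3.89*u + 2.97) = 8.5191*u^5 + 18.8356*u^4 - 4.8614*u^3 + 11.4676*u^2 + 15.9883*u - 0.8316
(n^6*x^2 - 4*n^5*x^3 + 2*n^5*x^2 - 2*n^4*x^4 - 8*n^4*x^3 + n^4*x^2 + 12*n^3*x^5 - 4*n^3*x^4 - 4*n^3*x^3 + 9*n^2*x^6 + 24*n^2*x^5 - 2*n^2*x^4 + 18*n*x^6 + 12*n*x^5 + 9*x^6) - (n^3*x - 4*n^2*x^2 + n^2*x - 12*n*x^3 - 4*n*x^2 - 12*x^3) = n^6*x^2 - 4*n^5*x^3 + 2*n^5*x^2 - 2*n^4*x^4 - 8*n^4*x^3 + n^4*x^2 + 12*n^3*x^5 - 4*n^3*x^4 - 4*n^3*x^3 - n^3*x + 9*n^2*x^6 + 24*n^2*x^5 - 2*n^2*x^4 + 4*n^2*x^2 - n^2*x + 18*n*x^6 + 12*n*x^5 + 12*n*x^3 + 4*n*x^2 + 9*x^6 + 12*x^3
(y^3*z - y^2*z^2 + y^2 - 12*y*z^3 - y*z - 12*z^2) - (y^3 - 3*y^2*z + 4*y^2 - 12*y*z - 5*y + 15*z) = y^3*z - y^3 - y^2*z^2 + 3*y^2*z - 3*y^2 - 12*y*z^3 + 11*y*z + 5*y - 12*z^2 - 15*z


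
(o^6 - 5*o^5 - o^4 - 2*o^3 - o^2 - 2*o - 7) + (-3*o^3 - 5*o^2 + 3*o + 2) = o^6 - 5*o^5 - o^4 - 5*o^3 - 6*o^2 + o - 5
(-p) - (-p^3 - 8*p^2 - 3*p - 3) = p^3 + 8*p^2 + 2*p + 3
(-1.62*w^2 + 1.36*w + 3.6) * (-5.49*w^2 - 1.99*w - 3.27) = 8.8938*w^4 - 4.2426*w^3 - 17.173*w^2 - 11.6112*w - 11.772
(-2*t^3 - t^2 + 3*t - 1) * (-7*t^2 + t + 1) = 14*t^5 + 5*t^4 - 24*t^3 + 9*t^2 + 2*t - 1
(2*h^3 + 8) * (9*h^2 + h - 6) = 18*h^5 + 2*h^4 - 12*h^3 + 72*h^2 + 8*h - 48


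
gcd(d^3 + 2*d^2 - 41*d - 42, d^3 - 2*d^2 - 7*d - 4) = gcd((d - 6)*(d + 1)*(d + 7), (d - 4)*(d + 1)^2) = d + 1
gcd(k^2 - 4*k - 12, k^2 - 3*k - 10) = k + 2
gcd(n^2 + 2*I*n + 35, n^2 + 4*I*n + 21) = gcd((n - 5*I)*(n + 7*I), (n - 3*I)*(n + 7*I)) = n + 7*I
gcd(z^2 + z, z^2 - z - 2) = z + 1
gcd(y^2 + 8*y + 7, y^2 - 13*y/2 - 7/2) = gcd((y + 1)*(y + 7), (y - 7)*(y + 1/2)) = 1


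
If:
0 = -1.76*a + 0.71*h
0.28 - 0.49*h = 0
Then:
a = 0.23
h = 0.57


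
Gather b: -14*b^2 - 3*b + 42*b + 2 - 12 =-14*b^2 + 39*b - 10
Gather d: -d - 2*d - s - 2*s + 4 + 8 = -3*d - 3*s + 12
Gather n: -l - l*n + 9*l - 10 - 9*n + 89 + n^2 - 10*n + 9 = 8*l + n^2 + n*(-l - 19) + 88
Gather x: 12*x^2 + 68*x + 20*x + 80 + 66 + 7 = 12*x^2 + 88*x + 153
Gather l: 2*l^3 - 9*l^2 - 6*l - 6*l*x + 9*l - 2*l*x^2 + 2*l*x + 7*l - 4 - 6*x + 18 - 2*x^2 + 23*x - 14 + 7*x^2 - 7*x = 2*l^3 - 9*l^2 + l*(-2*x^2 - 4*x + 10) + 5*x^2 + 10*x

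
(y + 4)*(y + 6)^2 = y^3 + 16*y^2 + 84*y + 144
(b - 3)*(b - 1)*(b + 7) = b^3 + 3*b^2 - 25*b + 21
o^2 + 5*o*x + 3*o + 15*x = (o + 3)*(o + 5*x)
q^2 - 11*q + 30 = (q - 6)*(q - 5)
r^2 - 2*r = r*(r - 2)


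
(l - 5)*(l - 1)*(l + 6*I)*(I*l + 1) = I*l^4 - 5*l^3 - 6*I*l^3 + 30*l^2 + 11*I*l^2 - 25*l - 36*I*l + 30*I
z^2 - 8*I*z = z*(z - 8*I)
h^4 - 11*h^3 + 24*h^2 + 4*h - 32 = (h - 8)*(h - 2)^2*(h + 1)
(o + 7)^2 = o^2 + 14*o + 49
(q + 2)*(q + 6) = q^2 + 8*q + 12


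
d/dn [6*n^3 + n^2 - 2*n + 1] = 18*n^2 + 2*n - 2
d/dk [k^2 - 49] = 2*k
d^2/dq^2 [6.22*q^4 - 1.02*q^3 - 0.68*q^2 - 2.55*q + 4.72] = 74.64*q^2 - 6.12*q - 1.36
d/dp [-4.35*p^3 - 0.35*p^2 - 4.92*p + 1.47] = -13.05*p^2 - 0.7*p - 4.92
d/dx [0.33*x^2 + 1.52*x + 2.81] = 0.66*x + 1.52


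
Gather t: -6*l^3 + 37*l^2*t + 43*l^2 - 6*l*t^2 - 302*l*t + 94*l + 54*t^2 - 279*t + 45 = -6*l^3 + 43*l^2 + 94*l + t^2*(54 - 6*l) + t*(37*l^2 - 302*l - 279) + 45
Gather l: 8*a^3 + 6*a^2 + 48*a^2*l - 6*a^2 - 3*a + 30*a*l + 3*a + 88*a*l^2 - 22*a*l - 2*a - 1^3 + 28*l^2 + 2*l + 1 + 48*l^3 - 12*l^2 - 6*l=8*a^3 - 2*a + 48*l^3 + l^2*(88*a + 16) + l*(48*a^2 + 8*a - 4)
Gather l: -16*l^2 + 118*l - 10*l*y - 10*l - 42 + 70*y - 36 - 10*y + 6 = -16*l^2 + l*(108 - 10*y) + 60*y - 72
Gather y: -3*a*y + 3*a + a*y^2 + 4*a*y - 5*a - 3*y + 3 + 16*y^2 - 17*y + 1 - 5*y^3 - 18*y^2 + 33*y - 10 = -2*a - 5*y^3 + y^2*(a - 2) + y*(a + 13) - 6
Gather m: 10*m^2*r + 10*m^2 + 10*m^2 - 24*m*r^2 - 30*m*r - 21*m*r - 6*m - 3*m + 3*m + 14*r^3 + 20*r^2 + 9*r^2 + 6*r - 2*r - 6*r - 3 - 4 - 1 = m^2*(10*r + 20) + m*(-24*r^2 - 51*r - 6) + 14*r^3 + 29*r^2 - 2*r - 8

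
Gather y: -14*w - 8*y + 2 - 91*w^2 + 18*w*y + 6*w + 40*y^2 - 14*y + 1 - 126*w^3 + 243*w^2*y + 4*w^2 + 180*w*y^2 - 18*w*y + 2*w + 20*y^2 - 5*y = -126*w^3 - 87*w^2 - 6*w + y^2*(180*w + 60) + y*(243*w^2 - 27) + 3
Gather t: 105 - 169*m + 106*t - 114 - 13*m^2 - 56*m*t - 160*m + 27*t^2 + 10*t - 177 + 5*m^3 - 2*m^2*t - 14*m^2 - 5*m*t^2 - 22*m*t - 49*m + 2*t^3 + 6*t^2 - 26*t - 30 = 5*m^3 - 27*m^2 - 378*m + 2*t^3 + t^2*(33 - 5*m) + t*(-2*m^2 - 78*m + 90) - 216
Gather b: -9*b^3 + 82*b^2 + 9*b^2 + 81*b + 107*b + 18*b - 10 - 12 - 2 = -9*b^3 + 91*b^2 + 206*b - 24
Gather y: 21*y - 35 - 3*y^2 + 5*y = -3*y^2 + 26*y - 35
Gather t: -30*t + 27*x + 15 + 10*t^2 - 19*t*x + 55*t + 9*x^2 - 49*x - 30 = 10*t^2 + t*(25 - 19*x) + 9*x^2 - 22*x - 15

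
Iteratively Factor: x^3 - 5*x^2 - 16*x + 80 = (x + 4)*(x^2 - 9*x + 20) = (x - 4)*(x + 4)*(x - 5)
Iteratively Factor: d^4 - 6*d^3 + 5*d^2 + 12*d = (d)*(d^3 - 6*d^2 + 5*d + 12) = d*(d + 1)*(d^2 - 7*d + 12) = d*(d - 4)*(d + 1)*(d - 3)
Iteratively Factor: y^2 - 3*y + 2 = (y - 2)*(y - 1)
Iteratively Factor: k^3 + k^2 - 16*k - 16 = (k + 4)*(k^2 - 3*k - 4) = (k + 1)*(k + 4)*(k - 4)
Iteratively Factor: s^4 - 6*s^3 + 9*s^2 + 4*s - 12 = (s + 1)*(s^3 - 7*s^2 + 16*s - 12) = (s - 3)*(s + 1)*(s^2 - 4*s + 4) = (s - 3)*(s - 2)*(s + 1)*(s - 2)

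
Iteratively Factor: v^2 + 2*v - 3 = (v - 1)*(v + 3)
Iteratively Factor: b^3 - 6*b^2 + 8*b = (b - 2)*(b^2 - 4*b) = b*(b - 2)*(b - 4)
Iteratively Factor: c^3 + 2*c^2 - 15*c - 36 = (c + 3)*(c^2 - c - 12) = (c - 4)*(c + 3)*(c + 3)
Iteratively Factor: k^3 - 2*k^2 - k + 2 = (k - 1)*(k^2 - k - 2) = (k - 2)*(k - 1)*(k + 1)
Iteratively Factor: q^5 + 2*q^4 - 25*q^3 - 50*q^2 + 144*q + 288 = (q + 4)*(q^4 - 2*q^3 - 17*q^2 + 18*q + 72) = (q - 3)*(q + 4)*(q^3 + q^2 - 14*q - 24) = (q - 3)*(q + 3)*(q + 4)*(q^2 - 2*q - 8) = (q - 4)*(q - 3)*(q + 3)*(q + 4)*(q + 2)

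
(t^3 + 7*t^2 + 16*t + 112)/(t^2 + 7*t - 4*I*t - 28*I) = t + 4*I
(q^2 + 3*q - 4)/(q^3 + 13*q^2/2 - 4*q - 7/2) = 2*(q + 4)/(2*q^2 + 15*q + 7)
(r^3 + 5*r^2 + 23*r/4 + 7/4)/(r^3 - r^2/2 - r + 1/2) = (4*r^2 + 16*r + 7)/(2*(2*r^2 - 3*r + 1))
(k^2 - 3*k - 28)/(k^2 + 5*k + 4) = (k - 7)/(k + 1)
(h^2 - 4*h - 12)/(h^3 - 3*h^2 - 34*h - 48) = (h - 6)/(h^2 - 5*h - 24)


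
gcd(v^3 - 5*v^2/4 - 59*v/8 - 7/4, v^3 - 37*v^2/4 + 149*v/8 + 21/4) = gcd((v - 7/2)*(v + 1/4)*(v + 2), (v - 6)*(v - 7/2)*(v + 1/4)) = v^2 - 13*v/4 - 7/8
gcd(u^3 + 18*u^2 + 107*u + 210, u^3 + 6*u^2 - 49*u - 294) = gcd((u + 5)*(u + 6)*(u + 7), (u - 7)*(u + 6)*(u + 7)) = u^2 + 13*u + 42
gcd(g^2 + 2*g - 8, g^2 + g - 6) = g - 2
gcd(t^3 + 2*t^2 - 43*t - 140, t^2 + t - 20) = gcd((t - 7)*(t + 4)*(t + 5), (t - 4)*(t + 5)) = t + 5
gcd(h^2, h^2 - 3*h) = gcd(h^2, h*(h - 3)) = h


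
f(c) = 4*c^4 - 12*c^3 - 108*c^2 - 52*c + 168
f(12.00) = 46200.00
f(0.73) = 68.95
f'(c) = 16*c^3 - 36*c^2 - 216*c - 52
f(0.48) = 117.04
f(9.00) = 8448.00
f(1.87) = -336.46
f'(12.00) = 19820.00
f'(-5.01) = -1885.47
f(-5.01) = 1746.79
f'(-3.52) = -435.56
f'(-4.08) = -856.67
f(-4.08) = 505.77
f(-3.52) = 150.34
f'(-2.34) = 51.31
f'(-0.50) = 45.00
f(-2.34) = -28.00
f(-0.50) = 168.75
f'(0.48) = -162.20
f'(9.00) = 6752.00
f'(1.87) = -477.18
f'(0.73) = -222.64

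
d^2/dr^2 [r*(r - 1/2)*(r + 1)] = 6*r + 1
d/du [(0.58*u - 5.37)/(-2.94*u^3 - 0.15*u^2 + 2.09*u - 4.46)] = (3.4104*u^3 - 47.2764*u^2 - 1.611*u + 8.6365)/(8.6436*u^6 + 0.882*u^5 - 12.2667*u^4 + 25.5978*u^3 + 5.7061*u^2 - 18.6428*u + 19.8916)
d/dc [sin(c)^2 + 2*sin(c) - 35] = 2*(sin(c) + 1)*cos(c)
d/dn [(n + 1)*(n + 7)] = 2*n + 8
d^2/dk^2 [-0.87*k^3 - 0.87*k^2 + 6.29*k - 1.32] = -5.22*k - 1.74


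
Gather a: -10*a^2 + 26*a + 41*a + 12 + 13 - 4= -10*a^2 + 67*a + 21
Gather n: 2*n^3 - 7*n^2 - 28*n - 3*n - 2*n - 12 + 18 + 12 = 2*n^3 - 7*n^2 - 33*n + 18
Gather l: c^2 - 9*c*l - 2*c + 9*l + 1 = c^2 - 2*c + l*(9 - 9*c) + 1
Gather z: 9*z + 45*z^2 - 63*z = 45*z^2 - 54*z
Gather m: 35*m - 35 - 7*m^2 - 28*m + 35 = -7*m^2 + 7*m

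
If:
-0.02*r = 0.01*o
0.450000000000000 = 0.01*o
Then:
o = 45.00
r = -22.50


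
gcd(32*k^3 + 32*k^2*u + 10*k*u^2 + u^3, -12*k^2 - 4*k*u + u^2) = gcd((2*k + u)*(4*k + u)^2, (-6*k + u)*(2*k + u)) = 2*k + u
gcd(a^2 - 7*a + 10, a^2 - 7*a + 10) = a^2 - 7*a + 10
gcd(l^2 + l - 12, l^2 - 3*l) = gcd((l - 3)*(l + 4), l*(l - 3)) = l - 3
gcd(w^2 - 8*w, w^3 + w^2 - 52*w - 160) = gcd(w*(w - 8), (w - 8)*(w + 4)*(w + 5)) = w - 8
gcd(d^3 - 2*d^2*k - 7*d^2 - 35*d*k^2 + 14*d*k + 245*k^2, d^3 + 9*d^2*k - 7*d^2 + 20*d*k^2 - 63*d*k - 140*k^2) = d^2 + 5*d*k - 7*d - 35*k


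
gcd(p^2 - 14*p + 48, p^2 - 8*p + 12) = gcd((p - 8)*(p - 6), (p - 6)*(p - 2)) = p - 6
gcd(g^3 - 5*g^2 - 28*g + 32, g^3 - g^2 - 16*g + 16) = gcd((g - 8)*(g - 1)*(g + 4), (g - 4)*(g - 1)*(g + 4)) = g^2 + 3*g - 4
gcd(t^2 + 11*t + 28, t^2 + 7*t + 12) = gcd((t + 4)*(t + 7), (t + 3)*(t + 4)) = t + 4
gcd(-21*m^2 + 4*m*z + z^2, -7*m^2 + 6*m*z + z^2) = 7*m + z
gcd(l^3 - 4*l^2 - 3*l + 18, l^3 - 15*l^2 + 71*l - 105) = l - 3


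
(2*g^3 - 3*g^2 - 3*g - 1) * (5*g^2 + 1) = 10*g^5 - 15*g^4 - 13*g^3 - 8*g^2 - 3*g - 1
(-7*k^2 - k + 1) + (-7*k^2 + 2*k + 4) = -14*k^2 + k + 5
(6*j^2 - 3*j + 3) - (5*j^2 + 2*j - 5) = j^2 - 5*j + 8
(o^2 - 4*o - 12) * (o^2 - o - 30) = o^4 - 5*o^3 - 38*o^2 + 132*o + 360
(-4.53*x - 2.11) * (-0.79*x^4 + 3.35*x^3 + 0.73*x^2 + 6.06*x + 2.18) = 3.5787*x^5 - 13.5086*x^4 - 10.3754*x^3 - 28.9921*x^2 - 22.662*x - 4.5998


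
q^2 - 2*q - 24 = (q - 6)*(q + 4)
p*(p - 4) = p^2 - 4*p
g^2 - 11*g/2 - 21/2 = (g - 7)*(g + 3/2)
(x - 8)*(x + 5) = x^2 - 3*x - 40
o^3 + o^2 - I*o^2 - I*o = o*(o + 1)*(o - I)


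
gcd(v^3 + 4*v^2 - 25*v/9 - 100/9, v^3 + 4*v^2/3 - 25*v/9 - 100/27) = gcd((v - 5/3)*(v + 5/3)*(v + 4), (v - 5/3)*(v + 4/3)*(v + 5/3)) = v^2 - 25/9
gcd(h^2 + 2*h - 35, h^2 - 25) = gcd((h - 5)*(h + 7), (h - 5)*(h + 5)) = h - 5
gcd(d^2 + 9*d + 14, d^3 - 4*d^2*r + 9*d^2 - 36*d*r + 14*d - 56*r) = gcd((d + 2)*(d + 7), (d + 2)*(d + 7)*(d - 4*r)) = d^2 + 9*d + 14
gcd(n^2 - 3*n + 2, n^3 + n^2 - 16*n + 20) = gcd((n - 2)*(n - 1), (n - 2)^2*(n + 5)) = n - 2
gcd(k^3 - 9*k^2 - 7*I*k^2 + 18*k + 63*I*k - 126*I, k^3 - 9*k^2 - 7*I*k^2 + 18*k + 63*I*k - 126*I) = k^3 + k^2*(-9 - 7*I) + k*(18 + 63*I) - 126*I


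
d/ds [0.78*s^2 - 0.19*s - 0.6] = 1.56*s - 0.19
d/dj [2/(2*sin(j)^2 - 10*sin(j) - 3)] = 4*(5 - 2*sin(j))*cos(j)/(10*sin(j) + cos(2*j) + 2)^2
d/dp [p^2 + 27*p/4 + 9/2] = 2*p + 27/4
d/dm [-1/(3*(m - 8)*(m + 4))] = 2*(m - 2)/(3*(m - 8)^2*(m + 4)^2)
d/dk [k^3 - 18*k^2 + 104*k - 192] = 3*k^2 - 36*k + 104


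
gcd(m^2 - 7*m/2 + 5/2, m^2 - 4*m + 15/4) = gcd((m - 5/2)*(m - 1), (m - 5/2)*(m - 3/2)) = m - 5/2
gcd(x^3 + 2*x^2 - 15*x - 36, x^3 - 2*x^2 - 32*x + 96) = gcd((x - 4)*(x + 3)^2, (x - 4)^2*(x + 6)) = x - 4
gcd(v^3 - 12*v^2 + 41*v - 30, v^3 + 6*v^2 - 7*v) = v - 1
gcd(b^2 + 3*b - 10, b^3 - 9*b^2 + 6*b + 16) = b - 2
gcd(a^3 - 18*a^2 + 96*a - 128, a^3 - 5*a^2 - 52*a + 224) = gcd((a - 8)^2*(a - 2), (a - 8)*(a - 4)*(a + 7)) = a - 8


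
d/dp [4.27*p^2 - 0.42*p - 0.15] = 8.54*p - 0.42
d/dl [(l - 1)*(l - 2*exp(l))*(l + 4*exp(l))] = 2*l^2*exp(l) + 3*l^2 - 16*l*exp(2*l) + 2*l*exp(l) - 2*l + 8*exp(2*l) - 2*exp(l)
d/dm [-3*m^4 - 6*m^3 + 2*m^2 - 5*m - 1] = -12*m^3 - 18*m^2 + 4*m - 5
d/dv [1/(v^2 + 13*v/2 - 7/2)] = 2*(-4*v - 13)/(2*v^2 + 13*v - 7)^2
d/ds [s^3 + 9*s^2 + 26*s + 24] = 3*s^2 + 18*s + 26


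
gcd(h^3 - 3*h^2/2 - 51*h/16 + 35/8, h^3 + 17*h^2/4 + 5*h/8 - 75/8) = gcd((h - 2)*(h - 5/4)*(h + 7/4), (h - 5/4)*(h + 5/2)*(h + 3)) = h - 5/4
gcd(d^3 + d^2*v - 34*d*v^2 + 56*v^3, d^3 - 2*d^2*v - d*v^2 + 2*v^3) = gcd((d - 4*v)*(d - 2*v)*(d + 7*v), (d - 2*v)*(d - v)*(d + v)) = -d + 2*v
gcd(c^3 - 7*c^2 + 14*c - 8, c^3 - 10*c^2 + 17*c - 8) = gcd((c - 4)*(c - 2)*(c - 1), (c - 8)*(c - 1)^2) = c - 1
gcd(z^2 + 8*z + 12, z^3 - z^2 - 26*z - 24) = 1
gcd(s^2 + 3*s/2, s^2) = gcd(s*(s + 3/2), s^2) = s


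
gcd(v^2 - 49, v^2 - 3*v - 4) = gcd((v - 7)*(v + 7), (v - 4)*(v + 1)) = 1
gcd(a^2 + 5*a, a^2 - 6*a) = a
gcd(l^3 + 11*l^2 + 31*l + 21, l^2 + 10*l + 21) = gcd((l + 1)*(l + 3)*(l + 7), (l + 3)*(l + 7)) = l^2 + 10*l + 21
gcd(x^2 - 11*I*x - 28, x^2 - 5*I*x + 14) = x - 7*I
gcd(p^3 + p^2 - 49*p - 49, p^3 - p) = p + 1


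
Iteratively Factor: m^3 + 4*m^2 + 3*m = (m + 3)*(m^2 + m) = (m + 1)*(m + 3)*(m)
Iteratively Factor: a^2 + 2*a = (a + 2)*(a)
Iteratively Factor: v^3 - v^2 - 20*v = (v)*(v^2 - v - 20) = v*(v + 4)*(v - 5)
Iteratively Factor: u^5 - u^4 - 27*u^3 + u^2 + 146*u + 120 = (u - 3)*(u^4 + 2*u^3 - 21*u^2 - 62*u - 40) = (u - 5)*(u - 3)*(u^3 + 7*u^2 + 14*u + 8) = (u - 5)*(u - 3)*(u + 2)*(u^2 + 5*u + 4) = (u - 5)*(u - 3)*(u + 2)*(u + 4)*(u + 1)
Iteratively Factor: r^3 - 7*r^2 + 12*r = (r - 3)*(r^2 - 4*r) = r*(r - 3)*(r - 4)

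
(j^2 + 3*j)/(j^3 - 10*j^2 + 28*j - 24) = j*(j + 3)/(j^3 - 10*j^2 + 28*j - 24)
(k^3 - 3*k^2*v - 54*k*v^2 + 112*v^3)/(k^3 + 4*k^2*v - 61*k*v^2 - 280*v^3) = (k - 2*v)/(k + 5*v)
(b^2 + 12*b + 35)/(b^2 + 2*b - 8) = (b^2 + 12*b + 35)/(b^2 + 2*b - 8)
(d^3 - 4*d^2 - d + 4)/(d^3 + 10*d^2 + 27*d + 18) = (d^2 - 5*d + 4)/(d^2 + 9*d + 18)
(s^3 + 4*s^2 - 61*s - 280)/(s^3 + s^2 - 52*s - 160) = (s + 7)/(s + 4)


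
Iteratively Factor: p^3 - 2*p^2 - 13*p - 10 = (p + 2)*(p^2 - 4*p - 5) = (p - 5)*(p + 2)*(p + 1)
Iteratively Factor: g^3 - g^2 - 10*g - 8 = (g + 1)*(g^2 - 2*g - 8) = (g - 4)*(g + 1)*(g + 2)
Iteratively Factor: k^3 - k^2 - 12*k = (k)*(k^2 - k - 12) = k*(k + 3)*(k - 4)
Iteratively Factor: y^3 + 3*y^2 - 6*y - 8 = (y + 1)*(y^2 + 2*y - 8) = (y + 1)*(y + 4)*(y - 2)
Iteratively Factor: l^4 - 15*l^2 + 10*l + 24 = (l - 2)*(l^3 + 2*l^2 - 11*l - 12) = (l - 2)*(l + 4)*(l^2 - 2*l - 3) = (l - 3)*(l - 2)*(l + 4)*(l + 1)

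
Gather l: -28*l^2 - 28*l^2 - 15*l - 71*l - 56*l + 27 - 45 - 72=-56*l^2 - 142*l - 90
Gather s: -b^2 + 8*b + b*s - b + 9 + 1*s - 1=-b^2 + 7*b + s*(b + 1) + 8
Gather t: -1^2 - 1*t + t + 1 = 0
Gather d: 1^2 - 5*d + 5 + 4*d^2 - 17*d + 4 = 4*d^2 - 22*d + 10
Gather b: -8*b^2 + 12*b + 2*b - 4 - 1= -8*b^2 + 14*b - 5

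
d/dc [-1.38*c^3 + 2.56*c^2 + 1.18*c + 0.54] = -4.14*c^2 + 5.12*c + 1.18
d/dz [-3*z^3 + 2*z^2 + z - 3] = -9*z^2 + 4*z + 1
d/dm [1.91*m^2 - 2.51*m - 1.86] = 3.82*m - 2.51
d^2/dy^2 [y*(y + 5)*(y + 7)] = 6*y + 24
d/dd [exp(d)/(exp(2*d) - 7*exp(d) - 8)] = (-exp(2*d) - 8)*exp(d)/(exp(4*d) - 14*exp(3*d) + 33*exp(2*d) + 112*exp(d) + 64)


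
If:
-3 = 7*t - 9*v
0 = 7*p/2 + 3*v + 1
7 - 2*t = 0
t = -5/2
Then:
No Solution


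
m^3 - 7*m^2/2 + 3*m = m*(m - 2)*(m - 3/2)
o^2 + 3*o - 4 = (o - 1)*(o + 4)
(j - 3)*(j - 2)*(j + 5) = j^3 - 19*j + 30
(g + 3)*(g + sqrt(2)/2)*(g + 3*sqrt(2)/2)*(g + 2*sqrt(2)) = g^4 + 3*g^3 + 4*sqrt(2)*g^3 + 19*g^2/2 + 12*sqrt(2)*g^2 + 3*sqrt(2)*g + 57*g/2 + 9*sqrt(2)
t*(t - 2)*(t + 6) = t^3 + 4*t^2 - 12*t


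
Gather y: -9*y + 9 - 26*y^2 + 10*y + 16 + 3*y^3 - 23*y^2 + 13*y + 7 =3*y^3 - 49*y^2 + 14*y + 32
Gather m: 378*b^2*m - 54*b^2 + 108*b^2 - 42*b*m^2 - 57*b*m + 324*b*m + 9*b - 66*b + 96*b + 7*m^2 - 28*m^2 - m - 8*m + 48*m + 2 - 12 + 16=54*b^2 + 39*b + m^2*(-42*b - 21) + m*(378*b^2 + 267*b + 39) + 6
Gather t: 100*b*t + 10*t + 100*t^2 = 100*t^2 + t*(100*b + 10)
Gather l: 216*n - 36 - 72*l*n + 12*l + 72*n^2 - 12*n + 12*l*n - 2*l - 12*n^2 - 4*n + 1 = l*(10 - 60*n) + 60*n^2 + 200*n - 35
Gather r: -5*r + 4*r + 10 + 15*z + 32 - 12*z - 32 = -r + 3*z + 10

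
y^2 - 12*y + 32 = (y - 8)*(y - 4)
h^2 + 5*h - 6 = (h - 1)*(h + 6)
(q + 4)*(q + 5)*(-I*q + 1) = -I*q^3 + q^2 - 9*I*q^2 + 9*q - 20*I*q + 20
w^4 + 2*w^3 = w^3*(w + 2)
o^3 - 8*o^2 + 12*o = o*(o - 6)*(o - 2)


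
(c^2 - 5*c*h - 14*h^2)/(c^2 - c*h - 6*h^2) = (c - 7*h)/(c - 3*h)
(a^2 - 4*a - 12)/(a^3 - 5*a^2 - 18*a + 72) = (a + 2)/(a^2 + a - 12)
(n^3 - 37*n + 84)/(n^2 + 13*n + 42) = (n^2 - 7*n + 12)/(n + 6)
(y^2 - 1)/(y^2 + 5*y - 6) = (y + 1)/(y + 6)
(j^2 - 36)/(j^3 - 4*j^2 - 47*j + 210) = (j + 6)/(j^2 + 2*j - 35)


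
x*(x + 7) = x^2 + 7*x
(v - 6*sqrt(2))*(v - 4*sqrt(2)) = v^2 - 10*sqrt(2)*v + 48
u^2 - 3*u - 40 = (u - 8)*(u + 5)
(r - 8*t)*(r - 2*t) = r^2 - 10*r*t + 16*t^2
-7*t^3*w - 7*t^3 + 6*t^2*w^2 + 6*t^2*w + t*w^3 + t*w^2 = (-t + w)*(7*t + w)*(t*w + t)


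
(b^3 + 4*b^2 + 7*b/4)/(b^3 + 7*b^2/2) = (b + 1/2)/b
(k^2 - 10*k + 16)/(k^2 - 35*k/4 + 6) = 4*(k - 2)/(4*k - 3)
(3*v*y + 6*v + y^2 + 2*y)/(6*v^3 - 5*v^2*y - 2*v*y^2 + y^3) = (3*v*y + 6*v + y^2 + 2*y)/(6*v^3 - 5*v^2*y - 2*v*y^2 + y^3)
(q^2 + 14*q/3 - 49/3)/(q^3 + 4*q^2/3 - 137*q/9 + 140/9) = 3*(q + 7)/(3*q^2 + 11*q - 20)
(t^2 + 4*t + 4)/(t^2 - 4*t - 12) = (t + 2)/(t - 6)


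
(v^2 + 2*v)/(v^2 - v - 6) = v/(v - 3)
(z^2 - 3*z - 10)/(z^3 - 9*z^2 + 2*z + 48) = (z - 5)/(z^2 - 11*z + 24)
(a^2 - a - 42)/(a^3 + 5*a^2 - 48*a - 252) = 1/(a + 6)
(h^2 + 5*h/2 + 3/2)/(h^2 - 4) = (2*h^2 + 5*h + 3)/(2*(h^2 - 4))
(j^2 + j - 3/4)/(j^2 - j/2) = (j + 3/2)/j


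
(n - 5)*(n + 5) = n^2 - 25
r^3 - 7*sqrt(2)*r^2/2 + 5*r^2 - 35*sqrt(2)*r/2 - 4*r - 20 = (r + 5)*(r - 4*sqrt(2))*(r + sqrt(2)/2)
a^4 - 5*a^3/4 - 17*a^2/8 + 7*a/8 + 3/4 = (a - 2)*(a - 3/4)*(a + 1/2)*(a + 1)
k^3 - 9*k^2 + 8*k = k*(k - 8)*(k - 1)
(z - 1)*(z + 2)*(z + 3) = z^3 + 4*z^2 + z - 6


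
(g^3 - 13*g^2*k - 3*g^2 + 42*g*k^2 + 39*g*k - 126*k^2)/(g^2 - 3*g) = g - 13*k + 42*k^2/g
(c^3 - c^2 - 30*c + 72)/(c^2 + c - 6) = (c^3 - c^2 - 30*c + 72)/(c^2 + c - 6)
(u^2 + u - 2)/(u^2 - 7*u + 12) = (u^2 + u - 2)/(u^2 - 7*u + 12)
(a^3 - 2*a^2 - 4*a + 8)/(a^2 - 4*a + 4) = a + 2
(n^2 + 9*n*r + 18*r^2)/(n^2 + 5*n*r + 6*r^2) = (n + 6*r)/(n + 2*r)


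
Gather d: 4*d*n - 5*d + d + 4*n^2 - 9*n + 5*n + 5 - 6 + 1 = d*(4*n - 4) + 4*n^2 - 4*n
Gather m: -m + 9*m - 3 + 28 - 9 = 8*m + 16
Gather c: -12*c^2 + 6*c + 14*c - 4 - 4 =-12*c^2 + 20*c - 8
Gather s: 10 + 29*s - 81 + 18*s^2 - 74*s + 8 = 18*s^2 - 45*s - 63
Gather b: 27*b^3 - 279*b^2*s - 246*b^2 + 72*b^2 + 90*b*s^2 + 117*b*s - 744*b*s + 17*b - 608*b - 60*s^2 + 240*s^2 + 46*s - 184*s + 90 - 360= 27*b^3 + b^2*(-279*s - 174) + b*(90*s^2 - 627*s - 591) + 180*s^2 - 138*s - 270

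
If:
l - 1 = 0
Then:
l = 1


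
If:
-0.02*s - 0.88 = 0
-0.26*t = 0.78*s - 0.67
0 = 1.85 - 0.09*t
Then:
No Solution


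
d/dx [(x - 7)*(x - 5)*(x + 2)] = 3*x^2 - 20*x + 11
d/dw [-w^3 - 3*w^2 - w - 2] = -3*w^2 - 6*w - 1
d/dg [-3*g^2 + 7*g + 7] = 7 - 6*g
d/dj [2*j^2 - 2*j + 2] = 4*j - 2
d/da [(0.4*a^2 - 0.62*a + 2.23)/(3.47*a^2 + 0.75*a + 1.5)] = (2.4514*a^2 - 14.2762*a - 2.6025)/(12.0409*a^4 + 5.205*a^3 + 10.9725*a^2 + 2.25*a + 2.25)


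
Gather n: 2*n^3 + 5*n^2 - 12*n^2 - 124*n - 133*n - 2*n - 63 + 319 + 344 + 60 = 2*n^3 - 7*n^2 - 259*n + 660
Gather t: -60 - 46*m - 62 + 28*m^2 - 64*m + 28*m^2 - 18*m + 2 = 56*m^2 - 128*m - 120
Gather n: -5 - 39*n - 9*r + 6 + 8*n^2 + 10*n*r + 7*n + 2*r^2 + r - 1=8*n^2 + n*(10*r - 32) + 2*r^2 - 8*r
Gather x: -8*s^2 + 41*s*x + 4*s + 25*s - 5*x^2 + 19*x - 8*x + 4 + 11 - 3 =-8*s^2 + 29*s - 5*x^2 + x*(41*s + 11) + 12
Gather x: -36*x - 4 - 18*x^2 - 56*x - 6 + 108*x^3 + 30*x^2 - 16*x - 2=108*x^3 + 12*x^2 - 108*x - 12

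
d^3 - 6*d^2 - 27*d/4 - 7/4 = (d - 7)*(d + 1/2)^2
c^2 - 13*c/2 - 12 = (c - 8)*(c + 3/2)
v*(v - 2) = v^2 - 2*v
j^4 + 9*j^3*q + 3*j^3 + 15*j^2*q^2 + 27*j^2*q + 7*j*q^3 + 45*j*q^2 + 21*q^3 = (j + 3)*(j + q)^2*(j + 7*q)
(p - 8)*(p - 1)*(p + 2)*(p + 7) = p^4 - 59*p^2 - 54*p + 112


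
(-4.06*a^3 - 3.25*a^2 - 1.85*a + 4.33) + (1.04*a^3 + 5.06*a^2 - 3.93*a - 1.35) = -3.02*a^3 + 1.81*a^2 - 5.78*a + 2.98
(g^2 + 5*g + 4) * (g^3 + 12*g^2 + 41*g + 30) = g^5 + 17*g^4 + 105*g^3 + 283*g^2 + 314*g + 120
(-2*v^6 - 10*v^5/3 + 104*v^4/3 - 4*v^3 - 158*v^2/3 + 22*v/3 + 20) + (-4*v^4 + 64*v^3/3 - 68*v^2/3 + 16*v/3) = -2*v^6 - 10*v^5/3 + 92*v^4/3 + 52*v^3/3 - 226*v^2/3 + 38*v/3 + 20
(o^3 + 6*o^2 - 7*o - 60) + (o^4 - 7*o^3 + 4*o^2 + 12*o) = o^4 - 6*o^3 + 10*o^2 + 5*o - 60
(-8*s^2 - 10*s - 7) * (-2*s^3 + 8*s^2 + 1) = 16*s^5 - 44*s^4 - 66*s^3 - 64*s^2 - 10*s - 7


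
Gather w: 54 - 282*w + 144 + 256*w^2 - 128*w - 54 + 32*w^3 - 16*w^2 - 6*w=32*w^3 + 240*w^2 - 416*w + 144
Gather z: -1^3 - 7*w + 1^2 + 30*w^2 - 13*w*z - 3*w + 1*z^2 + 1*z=30*w^2 - 10*w + z^2 + z*(1 - 13*w)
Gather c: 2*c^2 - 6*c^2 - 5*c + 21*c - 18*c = -4*c^2 - 2*c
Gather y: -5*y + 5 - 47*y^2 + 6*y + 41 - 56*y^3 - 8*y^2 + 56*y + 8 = -56*y^3 - 55*y^2 + 57*y + 54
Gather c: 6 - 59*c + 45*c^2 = 45*c^2 - 59*c + 6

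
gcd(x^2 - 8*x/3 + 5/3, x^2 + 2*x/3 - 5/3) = x - 1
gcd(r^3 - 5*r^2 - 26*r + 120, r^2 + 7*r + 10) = r + 5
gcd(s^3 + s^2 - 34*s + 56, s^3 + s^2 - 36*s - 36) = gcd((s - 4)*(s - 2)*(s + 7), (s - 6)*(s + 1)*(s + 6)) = 1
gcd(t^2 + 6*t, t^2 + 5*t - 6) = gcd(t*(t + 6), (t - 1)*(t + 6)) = t + 6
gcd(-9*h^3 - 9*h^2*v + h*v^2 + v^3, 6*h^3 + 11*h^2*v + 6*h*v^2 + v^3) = 3*h^2 + 4*h*v + v^2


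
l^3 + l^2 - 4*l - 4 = (l - 2)*(l + 1)*(l + 2)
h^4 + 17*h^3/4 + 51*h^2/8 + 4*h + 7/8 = (h + 1/2)*(h + 1)^2*(h + 7/4)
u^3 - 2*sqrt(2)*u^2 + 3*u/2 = u*(u - 3*sqrt(2)/2)*(u - sqrt(2)/2)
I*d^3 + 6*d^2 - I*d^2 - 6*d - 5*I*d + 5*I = (d - 5*I)*(d - I)*(I*d - I)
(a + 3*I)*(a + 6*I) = a^2 + 9*I*a - 18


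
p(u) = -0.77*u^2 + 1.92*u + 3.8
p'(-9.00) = 15.78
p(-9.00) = -75.85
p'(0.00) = 1.92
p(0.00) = 3.80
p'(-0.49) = 2.67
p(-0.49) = 2.67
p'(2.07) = -1.27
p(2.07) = 4.48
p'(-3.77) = 7.73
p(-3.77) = -14.38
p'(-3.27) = 6.96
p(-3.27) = -10.71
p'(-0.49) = 2.67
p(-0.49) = 2.67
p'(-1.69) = 4.52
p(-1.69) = -1.64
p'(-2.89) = 6.37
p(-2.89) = -8.18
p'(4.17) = -4.50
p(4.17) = -1.58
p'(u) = 1.92 - 1.54*u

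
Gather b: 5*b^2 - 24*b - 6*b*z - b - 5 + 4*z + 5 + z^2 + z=5*b^2 + b*(-6*z - 25) + z^2 + 5*z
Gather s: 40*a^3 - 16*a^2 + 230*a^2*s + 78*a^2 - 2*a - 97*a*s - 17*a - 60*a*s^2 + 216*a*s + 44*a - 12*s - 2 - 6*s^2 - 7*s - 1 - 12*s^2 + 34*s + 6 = 40*a^3 + 62*a^2 + 25*a + s^2*(-60*a - 18) + s*(230*a^2 + 119*a + 15) + 3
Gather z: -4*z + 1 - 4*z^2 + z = -4*z^2 - 3*z + 1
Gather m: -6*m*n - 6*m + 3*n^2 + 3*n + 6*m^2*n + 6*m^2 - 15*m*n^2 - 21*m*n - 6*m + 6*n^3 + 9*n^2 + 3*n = m^2*(6*n + 6) + m*(-15*n^2 - 27*n - 12) + 6*n^3 + 12*n^2 + 6*n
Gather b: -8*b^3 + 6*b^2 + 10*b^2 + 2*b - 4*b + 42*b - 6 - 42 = -8*b^3 + 16*b^2 + 40*b - 48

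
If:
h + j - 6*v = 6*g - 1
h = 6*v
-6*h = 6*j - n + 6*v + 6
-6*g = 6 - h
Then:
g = v - 1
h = 6*v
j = 6*v - 7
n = 78*v - 36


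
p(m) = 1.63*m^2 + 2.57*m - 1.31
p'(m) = 3.26*m + 2.57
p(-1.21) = -2.03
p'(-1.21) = -1.37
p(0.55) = 0.60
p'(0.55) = 4.36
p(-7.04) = 61.38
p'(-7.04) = -20.38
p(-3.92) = 13.66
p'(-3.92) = -10.21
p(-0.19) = -1.74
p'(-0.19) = 1.95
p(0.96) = 2.66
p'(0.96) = 5.70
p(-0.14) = -1.64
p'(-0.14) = 2.11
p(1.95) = 9.90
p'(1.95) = 8.93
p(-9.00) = 107.59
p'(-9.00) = -26.77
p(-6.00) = 41.95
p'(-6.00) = -16.99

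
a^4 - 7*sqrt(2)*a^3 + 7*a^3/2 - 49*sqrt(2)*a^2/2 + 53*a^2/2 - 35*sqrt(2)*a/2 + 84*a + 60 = (a + 1)*(a + 5/2)*(a - 4*sqrt(2))*(a - 3*sqrt(2))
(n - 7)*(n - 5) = n^2 - 12*n + 35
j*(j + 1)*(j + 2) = j^3 + 3*j^2 + 2*j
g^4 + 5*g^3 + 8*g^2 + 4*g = g*(g + 1)*(g + 2)^2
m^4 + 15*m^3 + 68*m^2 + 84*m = m*(m + 2)*(m + 6)*(m + 7)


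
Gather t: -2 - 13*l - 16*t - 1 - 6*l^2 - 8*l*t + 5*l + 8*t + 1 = -6*l^2 - 8*l + t*(-8*l - 8) - 2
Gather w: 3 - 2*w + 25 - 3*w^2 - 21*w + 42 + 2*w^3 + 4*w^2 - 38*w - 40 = 2*w^3 + w^2 - 61*w + 30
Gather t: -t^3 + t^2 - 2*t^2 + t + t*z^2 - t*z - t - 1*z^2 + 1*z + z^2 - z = -t^3 - t^2 + t*(z^2 - z)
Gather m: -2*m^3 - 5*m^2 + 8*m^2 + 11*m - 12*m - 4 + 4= -2*m^3 + 3*m^2 - m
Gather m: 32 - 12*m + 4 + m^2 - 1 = m^2 - 12*m + 35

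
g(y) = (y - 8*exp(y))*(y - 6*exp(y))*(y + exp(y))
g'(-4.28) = 53.15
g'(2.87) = 858123.40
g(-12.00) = -1728.01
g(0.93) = 956.91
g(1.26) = 2564.85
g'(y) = (1 - 8*exp(y))*(y - 6*exp(y))*(y + exp(y)) + (1 - 6*exp(y))*(y - 8*exp(y))*(y + exp(y)) + (y - 8*exp(y))*(y - 6*exp(y))*(exp(y) + 1)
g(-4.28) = -81.73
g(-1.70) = -13.41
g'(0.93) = 2881.92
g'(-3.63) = 37.34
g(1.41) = 3999.65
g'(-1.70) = 8.04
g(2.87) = 291828.68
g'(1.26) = 7613.47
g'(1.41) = 11824.20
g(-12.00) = -1728.01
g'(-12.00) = 431.99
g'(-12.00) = 431.99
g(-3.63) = -52.46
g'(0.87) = 2413.82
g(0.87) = 798.45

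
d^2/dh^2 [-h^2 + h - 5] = -2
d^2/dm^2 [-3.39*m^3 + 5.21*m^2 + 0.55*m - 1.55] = 10.42 - 20.34*m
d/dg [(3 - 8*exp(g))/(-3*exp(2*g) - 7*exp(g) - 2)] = (-24*exp(2*g) + 18*exp(g) + 37)*exp(g)/(9*exp(4*g) + 42*exp(3*g) + 61*exp(2*g) + 28*exp(g) + 4)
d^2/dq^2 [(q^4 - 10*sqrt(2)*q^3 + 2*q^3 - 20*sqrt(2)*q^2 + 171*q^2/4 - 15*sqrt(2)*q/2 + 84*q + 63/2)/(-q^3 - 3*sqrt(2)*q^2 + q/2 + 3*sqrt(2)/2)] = 2*(-970*q^6 + 208*sqrt(2)*q^6 - 2040*q^5 + 300*sqrt(2)*q^5 - 5952*sqrt(2)*q^4 + 705*q^4 - 8350*sqrt(2)*q^3 - 8740*q^3 - 21240*q^2 - 1764*sqrt(2)*q^2 - 18360*q + 2700*sqrt(2)*q - 3960 + 1224*sqrt(2))/(8*q^9 + 72*sqrt(2)*q^8 + 420*q^7 + 324*sqrt(2)*q^6 - 642*q^5 - 594*sqrt(2)*q^4 + 323*q^3 + 315*sqrt(2)*q^2 - 54*q - 54*sqrt(2))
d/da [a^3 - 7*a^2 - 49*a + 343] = 3*a^2 - 14*a - 49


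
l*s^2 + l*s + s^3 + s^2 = s*(l + s)*(s + 1)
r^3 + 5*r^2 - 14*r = r*(r - 2)*(r + 7)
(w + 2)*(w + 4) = w^2 + 6*w + 8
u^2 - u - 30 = (u - 6)*(u + 5)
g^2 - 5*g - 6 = (g - 6)*(g + 1)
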